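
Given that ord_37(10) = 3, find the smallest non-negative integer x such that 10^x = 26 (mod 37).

2

Successive powers of 10 modulo 37:
  10^0=1  10^1=10  10^2=26
So 10^2 ≡ 26 (mod 37), giving x = 2.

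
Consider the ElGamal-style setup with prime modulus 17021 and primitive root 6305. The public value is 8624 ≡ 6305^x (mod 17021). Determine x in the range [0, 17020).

1316

Baby-step giant-step with m = ceil(sqrt(17020)) = 131.
Baby table (6305^j mod 17021 for j=0..130):
  0:1  1:6305  2:8990  3:2020  4:4392  5:15414  6:12381  7:3899
  8:4871  9:5771  10:12278  11:1282  12:15056  13:1963  14:2448  15:13614
  16:16388  17:8870  18:11365  19:14936  20:11308  21:12992  22:9508  23:16999
  24:14479  25:6472  26:6623  27:5502  28:1312  29:16975  30:16348  31:11985
  32:9206  33:2220  34:5838  35:9188  36:7877  37:14228  38:6870  39:13926
  40:9112  41:5285  42:11828  43:6539  44:3533  45:12097  46:484  47:4861
  48:10805  49:7483  50:15124  51:5178  52:1012  53:14806  54:8666  55:1720
  56:2223  57:7732  58:2116  59:13937  60:10383  61:2049  62:6  63:3788
  64:2877  65:12120  66:9331  67:7379  68:6202  69:6373  70:12205  71:584
  72:5584  73:7692  74:5231  75:11778  76:14688  77:13600  78:13223  79:2157
  80:106  81:4511  82:16785  83:9868  84:5985  85:16889  86:1769  87:4790
  88:5696  89:15991  90:7872  91:16745  92:12983  93:3826  94:4173  95:13320
  96:986  97:4065  98:13220  99:263  100:7178  101:15472  102:3609  103:14689
  104:2884  105:5192  106:4177  107:4498  108:2904  109:12145  110:13767  111:10856
  112:5639  113:14047  114:6072  115:3731  116:933  117:10320  118:13338  119:12350
  120:12696  121:15538  122:11235  123:12294  124:36  125:5707  126:241  127:4636
  128:4923  129:10232  130:3170
Giant step factor: 6305^(-131) ≡ 3160 (mod 17021).
Scan 8624·3160^i mod 17021 for i = 0, 1, …:
  i=0: 8624   i=1: 1219   i=2: 5294   i=3: 14418
  i=4: 12684   i=5: 14006   i=6: 4360   i=7: 7611
  i=8: 87   i=9: 2584   i=10: 12381
Match at i=10, j=6: x = 10·131 + 6 = 1316.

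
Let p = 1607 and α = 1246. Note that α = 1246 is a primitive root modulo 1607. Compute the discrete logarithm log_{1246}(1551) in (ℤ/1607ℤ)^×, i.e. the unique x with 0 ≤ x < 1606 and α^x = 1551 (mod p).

1272

Baby-step giant-step with m = ceil(sqrt(1606)) = 41.
Baby table (1246^j mod 1607 for j=0..40):
  0:1  1:1246  2:154  3:651  4:1218  5:620  6:1160  7:667
  8:263  9:1477  10:327  11:871  12:541  13:753  14:1357  15:258
  16:68  17:1164  18:830  19:879  20:867  21:378  22:137  23:360
  24:207  25:802  26:1345  27:1376  28:1434  29:1387  30:677  31:1474
  32:1410  33:409  34:195  35:313  36:1104  37:1599  38:1281  39:375
  40:1220
Giant step factor: 1246^(-41) ≡ 835 (mod 1607).
Scan 1551·835^i mod 1607 for i = 0, 1, …:
  i=0: 1551   i=1: 1450   i=2: 679   i=3: 1301
  i=4: 3   i=5: 898   i=6: 968   i=7: 1566
  i=8: 1119   i=9: 698     …   i=30: 1468
  i=31: 1246
Match at i=31, j=1: x = 31·41 + 1 = 1272.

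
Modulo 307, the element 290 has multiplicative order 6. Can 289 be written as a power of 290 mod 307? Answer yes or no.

yes

⟨290⟩ has order 6; its elements mod 307 are {1, 17, 18, 289, 290, 306}.
289 is in this set.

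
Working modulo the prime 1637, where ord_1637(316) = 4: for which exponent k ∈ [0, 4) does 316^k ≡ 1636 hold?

Successive powers of 316 modulo 1637:
  316^0=1  316^1=316  316^2=1636
So 316^2 ≡ 1636 (mod 1637), giving k = 2.

2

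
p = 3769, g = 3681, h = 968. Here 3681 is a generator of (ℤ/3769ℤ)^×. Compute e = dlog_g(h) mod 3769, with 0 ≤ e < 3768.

3644

Baby-step giant-step with m = ceil(sqrt(3768)) = 62.
Baby table (3681^j mod 3769 for j=0..61):
  0:1  1:3681  2:206  3:717  4:977  5:711  6:1505  7:3244
  8:972  9:1151  10:475  11:3428  12:3625  13:1365  14:488  15:2284
  16:2534  17:3148  18:1882  19:220  20:3254  21:92  22:3211  23:107
  24:1891  25:3197  26:1339  27:2776  28:697  29:2737  30:360  31:2241
  32:2549  33:1828  34:1203  35:3437  36:2833  37:3219  38:3172  39:3539
  40:1395  41:1617  42:926  43:1430  44:2306  45:598  46:142  47:2580
  48:2869  49:51  50:3050  51:2968  52:2646  53:830  54:2340  55:1375
  56:3377  57:575  58:2166  59:1611  60:1454  61:194
Giant step factor: 3681^(-62) ≡ 1369 (mod 3769).
Scan 968·1369^i mod 3769 for i = 0, 1, …:
  i=0: 968   i=1: 2273   i=2: 2312   i=3: 2937
  i=4: 2999   i=5: 1190   i=6: 902   i=7: 2375
  i=8: 2497   i=9: 3679     …   i=57: 2356
  i=58: 2869
Match at i=58, j=48: e = 58·62 + 48 = 3644.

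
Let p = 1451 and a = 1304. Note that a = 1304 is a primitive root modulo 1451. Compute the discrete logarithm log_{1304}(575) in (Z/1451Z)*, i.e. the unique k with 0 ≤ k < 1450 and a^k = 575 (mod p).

379

Baby-step giant-step with m = ceil(sqrt(1450)) = 39.
Baby table (1304^j mod 1451 for j=0..38):
  0:1  1:1304  2:1295  3:1167  4:1120  5:774  6:851  7:1140
  8:736  9:633  10:1264  11:1371  12:152  13:872  14:955  15:362
  16:473  17:117  18:213  19:611  20:145  21:450  22:596  23:899
  24:1339  25:503  26:60  27:1337  28:797  29:372  30:454  31:8
  32:275  33:203  34:630  35:254  36:388  37:1004  38:414
Giant step factor: 1304^(-39) ≡ 1261 (mod 1451).
Scan 575·1261^i mod 1451 for i = 0, 1, …:
  i=0: 575   i=1: 1026   i=2: 945   i=3: 374
  i=4: 39   i=5: 1296   i=6: 430   i=7: 1007
  i=8: 202   i=9: 797
Match at i=9, j=28: k = 9·39 + 28 = 379.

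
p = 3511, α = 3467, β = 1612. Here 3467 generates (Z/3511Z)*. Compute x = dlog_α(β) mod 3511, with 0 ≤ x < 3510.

1583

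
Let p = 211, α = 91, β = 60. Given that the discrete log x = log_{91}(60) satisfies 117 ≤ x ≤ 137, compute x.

129

Compute 91^117 mod 211 = 28, then multiply by 91 repeatedly:
  91^117=28  91^118=16  91^119=190  91^120=199  91^121=174
  91^122=9  91^123=186  91^124=46  91^125=177  91^126=71
  91^127=131  91^128=105  91^129=60
Found 60 at exponent 129.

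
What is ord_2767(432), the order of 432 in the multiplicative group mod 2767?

The order of 432 must divide p − 1 = 2766 = 2 · 3 · 461.
Divisors: 1, 2, 3, 6, 461, 922, 1383, 2766.
Check each in increasing order: 432^1 ≡ 432;  432^2 ≡ 1235;  432^3 ≡ 2256;  432^6 ≡ 1023;  432^461 ≡ 2766;  432^922 ≡ 1.
Smallest exponent giving 1 is 922.

922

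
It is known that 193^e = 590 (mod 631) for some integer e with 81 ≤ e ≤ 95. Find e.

95

Compute 193^81 mod 631 = 597, then multiply by 193 repeatedly:
  193^81=597  193^82=379  193^83=582  193^84=8  193^85=282
  193^86=160  193^87=592  193^88=45  193^89=482  193^90=269
  193^91=175  193^92=332  193^93=345  193^94=330  193^95=590
Found 590 at exponent 95.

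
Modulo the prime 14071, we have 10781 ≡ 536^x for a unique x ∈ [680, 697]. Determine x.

693

Compute 536^680 mod 14071 = 6736, then multiply by 536 repeatedly:
  536^680=6736  536^681=8320  536^682=13084  536^683=5666  536^684=11711
  536^685=1430  536^686=6646  536^687=2293  536^688=4871  536^689=7721
  536^690=1582  536^691=3692  536^692=8972  536^693=10781
Found 10781 at exponent 693.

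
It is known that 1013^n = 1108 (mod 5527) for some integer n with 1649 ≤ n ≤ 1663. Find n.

1662

Compute 1013^1649 mod 5527 = 4302, then multiply by 1013 repeatedly:
  1013^1649=4302  1013^1650=2650  1013^1651=3855  1013^1652=3053  1013^1653=3096
  1013^1654=2439  1013^1655=138  1013^1656=1619  1013^1657=4055  1013^1658=1154
  1013^1659=2805  1013^1660=587  1013^1661=3242  1013^1662=1108
Found 1108 at exponent 1662.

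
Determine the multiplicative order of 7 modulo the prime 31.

15

The order of 7 must divide p − 1 = 30 = 2 · 3 · 5.
Divisors: 1, 2, 3, 5, 6, 10, 15, 30.
Check each in increasing order: 7^1 ≡ 7;  7^2 ≡ 18;  7^3 ≡ 2;  7^5 ≡ 5;  7^6 ≡ 4;  7^10 ≡ 25;  7^15 ≡ 1.
Smallest exponent giving 1 is 15.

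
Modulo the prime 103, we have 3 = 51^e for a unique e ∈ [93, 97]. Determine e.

93

Compute 51^93 mod 103 = 3, then multiply by 51 repeatedly:
  51^93=3
Found 3 at exponent 93.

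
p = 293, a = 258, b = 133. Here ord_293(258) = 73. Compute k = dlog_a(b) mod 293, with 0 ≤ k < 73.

Successive powers of 258 modulo 293:
  258^0=1  258^1=258  258^2=53  258^3=196  258^4=172  258^5=133
So 258^5 ≡ 133 (mod 293), giving k = 5.

5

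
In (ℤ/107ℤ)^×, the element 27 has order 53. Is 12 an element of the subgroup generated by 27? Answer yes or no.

yes

12 ∈ ⟨27⟩ iff 12^53 ≡ 1 (mod 107), since |⟨27⟩| = 53.
12^53 mod 107 = 1.
Since 1 = 1, 12 lies in the subgroup.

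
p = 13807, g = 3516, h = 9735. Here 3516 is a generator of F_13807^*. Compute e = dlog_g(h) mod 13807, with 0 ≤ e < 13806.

Baby-step giant-step with m = ceil(sqrt(13806)) = 118.
Baby table (3516^j mod 13807 for j=0..117):
  0:1  1:3516  2:4991  3:13466  4:2253  5:10137  6:5825  7:4919
  8:8840  9:1883  10:7075  11:9293  12:6826  13:3650  14:6697  15:5717
  16:11787  17:8285  18:11097  19:12277  20:5250  21:12848  22:10871  23:4660
  24:9458  25:7072  26:12552  27:5660  28:4673  29:13745  30:2920  31:8119
  32:7335  33:12191  34:6628  35:11639  36:12583  37:4200  38:7517  39:3174
  40:3728  41:4805  42:8419  43:12803  44:4528  45:977  46:10996  47:2336
  48:12018  49:5868  50:4230  51:2541  52:1027  53:7305  54:3360  55:8775
  56:8062  57:221  58:3844  59:12258  60:7481  61:861  62:3543  63:3274
  64:10153  65:6853  66:1933  67:3384  68:10317  69:3583  70:5844  71:2688
  72:7020  73:9211  74:8461  75:8598  76:7045  77:462  78:8973  79:73
  80:8142  81:5361  82:2721  83:12592  84:8230  85:11015  86:105  87:10198
  88:13196  89:5616  90:1846  91:1246  92:4117  93:5636  94:3131  95:4417
  96:11104  97:9275  98:12573  99:10461  100:12835  101:6584  102:8812  103:84
  104:5397  105:5034  106:12777  107:9761  108:9281  109:6055  110:12793  111:10789
  112:6295  113:599  114:7420  115:7297  116:2846  117:10268
Giant step factor: 3516^(-118) ≡ 8416 (mod 13807).
Scan 9735·8416^i mod 13807 for i = 0, 1, …:
  i=0: 9735   i=1: 12829   i=2: 11931   i=3: 6792
  i=4: 492   i=5: 12379   i=6: 7849   i=7: 4496
  i=8: 7156   i=9: 12569     …   i=42: 7665
  i=43: 2336
Match at i=43, j=47: e = 43·118 + 47 = 5121.

5121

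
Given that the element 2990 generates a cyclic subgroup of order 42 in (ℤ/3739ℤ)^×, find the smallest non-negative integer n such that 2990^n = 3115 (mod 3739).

41

Baby-step giant-step with m = ceil(sqrt(42)) = 7.
Baby table (2990^j mod 3739 for j=0..6):
  0:1  1:2990  2:151  3:2810  4:367  5:1803  6:3071
Giant step factor: 2990^(-7) ≡ 695 (mod 3739).
Scan 3115·695^i mod 3739 for i = 0, 1, …:
  i=0: 3115   i=1: 44   i=2: 668   i=3: 624
  i=4: 3695   i=5: 3071
Match at i=5, j=6: n = 5·7 + 6 = 41.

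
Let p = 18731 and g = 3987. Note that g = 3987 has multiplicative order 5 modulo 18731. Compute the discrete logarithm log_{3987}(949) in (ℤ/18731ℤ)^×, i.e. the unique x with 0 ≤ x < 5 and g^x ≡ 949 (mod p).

4

Successive powers of 3987 modulo 18731:
  3987^0=1  3987^1=3987  3987^2=12281  3987^3=1513  3987^4=949
So 3987^4 ≡ 949 (mod 18731), giving x = 4.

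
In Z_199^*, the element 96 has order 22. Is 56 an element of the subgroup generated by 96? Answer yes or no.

56 ∈ ⟨96⟩ iff 56^22 ≡ 1 (mod 199), since |⟨96⟩| = 22.
56^22 mod 199 = 175.
Since 175 ≠ 1, 56 does not lie in the subgroup.

no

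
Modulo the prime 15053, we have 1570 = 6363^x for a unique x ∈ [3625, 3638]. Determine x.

3630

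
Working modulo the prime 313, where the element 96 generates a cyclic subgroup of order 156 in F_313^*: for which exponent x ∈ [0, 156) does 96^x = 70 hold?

Baby-step giant-step with m = ceil(sqrt(156)) = 13.
Baby table (96^j mod 313 for j=0..12):
  0:1  1:96  2:139  3:198  4:228  5:291  6:79  7:72
  8:26  9:305  10:171  11:140  12:294
Giant step factor: 96^(-13) ≡ 29 (mod 313).
Scan 70·29^i mod 313 for i = 0, 1, …:
  i=0: 70   i=1: 152   i=2: 26
Match at i=2, j=8: x = 2·13 + 8 = 34.

34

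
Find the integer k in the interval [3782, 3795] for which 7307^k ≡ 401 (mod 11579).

3786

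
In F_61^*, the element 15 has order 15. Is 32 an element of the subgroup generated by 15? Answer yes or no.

no

32 ∈ ⟨15⟩ iff 32^15 ≡ 1 (mod 61), since |⟨15⟩| = 15.
32^15 mod 61 = 11.
Since 11 ≠ 1, 32 does not lie in the subgroup.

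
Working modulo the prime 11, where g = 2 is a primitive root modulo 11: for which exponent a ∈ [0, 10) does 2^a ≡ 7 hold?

Successive powers of 2 modulo 11:
  2^0=1  2^1=2  2^2=4  2^3=8  2^4=5  2^5=10
  2^6=9  2^7=7
So 2^7 ≡ 7 (mod 11), giving a = 7.

7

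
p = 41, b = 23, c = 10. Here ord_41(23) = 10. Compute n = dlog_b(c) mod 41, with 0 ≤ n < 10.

8

Successive powers of 23 modulo 41:
  23^0=1  23^1=23  23^2=37  23^3=31  23^4=16  23^5=40
  23^6=18  23^7=4  23^8=10
So 23^8 ≡ 10 (mod 41), giving n = 8.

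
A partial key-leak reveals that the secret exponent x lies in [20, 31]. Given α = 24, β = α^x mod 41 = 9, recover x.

30

Compute 24^20 mod 41 = 40, then multiply by 24 repeatedly:
  24^20=40  24^21=17  24^22=39  24^23=34  24^24=37
  24^25=27  24^26=33  24^27=13  24^28=25  24^29=26
  24^30=9
Found 9 at exponent 30.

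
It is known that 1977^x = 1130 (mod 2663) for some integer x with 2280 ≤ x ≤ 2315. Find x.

2311

Compute 1977^2280 mod 2663 = 1553, then multiply by 1977 repeatedly:
  1977^2280=1553  1977^2281=2505  1977^2282=1868  1977^2283=2118  1977^2284=1050
  1977^2285=1373  1977^2286=824  1977^2287=1955  1977^2288=1022  1977^2289=1940
  1977^2290=660  1977^2291=2613  1977^2292=2344  1977^2293=468  1977^2294=1175
  1977^2295=839  1977^2296=2317  1977^2297=349  1977^2298=256  1977^2299=142
  1977^2300=1119  1977^2301=1973  1977^2302=1989  1977^2303=1665  1977^2304=237
  1977^2305=2524  1977^2306=2149  1977^2307=1088  1977^2308=1935  1977^2309=1427
  1977^2310=1062  1977^2311=1130
Found 1130 at exponent 2311.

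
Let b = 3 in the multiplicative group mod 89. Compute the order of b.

88

The order of 3 must divide p − 1 = 88 = 2^3 · 11.
Divisors: 1, 2, 4, 8, 11, 22, 44, 88.
Check each in increasing order: 3^1 ≡ 3;  3^2 ≡ 9;  3^4 ≡ 81;  3^8 ≡ 64;  3^11 ≡ 37;  3^22 ≡ 34;  3^44 ≡ 88;  3^88 ≡ 1.
Smallest exponent giving 1 is 88.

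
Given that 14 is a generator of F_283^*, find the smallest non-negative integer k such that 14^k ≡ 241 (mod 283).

273

Baby-step giant-step with m = ceil(sqrt(282)) = 17.
Baby table (14^j mod 283 for j=0..16):
  0:1  1:14  2:196  3:197  4:211  5:124  6:38  7:249
  8:90  9:128  10:94  11:184  12:29  13:123  14:24  15:53
  16:176
Giant step factor: 14^(-17) ≡ 75 (mod 283).
Scan 241·75^i mod 283 for i = 0, 1, …:
  i=0: 241   i=1: 246   i=2: 55   i=3: 163
  i=4: 56   i=5: 238   i=6: 21   i=7: 160
  i=8: 114   i=9: 60     …   i=15: 253
  i=16: 14
Match at i=16, j=1: k = 16·17 + 1 = 273.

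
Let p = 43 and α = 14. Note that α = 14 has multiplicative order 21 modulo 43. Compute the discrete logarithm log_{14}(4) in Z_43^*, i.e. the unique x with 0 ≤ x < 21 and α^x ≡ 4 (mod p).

Successive powers of 14 modulo 43:
  14^0=1  14^1=14  14^2=24  14^3=35  14^4=17  14^5=23
  14^6=21  14^7=36  14^8=31  14^9=4
So 14^9 ≡ 4 (mod 43), giving x = 9.

9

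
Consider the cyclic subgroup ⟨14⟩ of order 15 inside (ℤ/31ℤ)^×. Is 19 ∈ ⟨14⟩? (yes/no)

yes

⟨14⟩ has order 15; its elements mod 31 are {1, 2, 4, 5, 7, 8, 9, 10, 14, 16, 18, 19, 20, 25, 28}.
19 is in this set.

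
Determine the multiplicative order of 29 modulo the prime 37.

12

The order of 29 must divide p − 1 = 36 = 2^2 · 3^2.
Divisors: 1, 2, 3, 4, 6, 9, 12, 18, 36.
Check each in increasing order: 29^1 ≡ 29;  29^2 ≡ 27;  29^3 ≡ 6;  29^4 ≡ 26;  29^6 ≡ 36;  29^9 ≡ 31;  29^12 ≡ 1.
Smallest exponent giving 1 is 12.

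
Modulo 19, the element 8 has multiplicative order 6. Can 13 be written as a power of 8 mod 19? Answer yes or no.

no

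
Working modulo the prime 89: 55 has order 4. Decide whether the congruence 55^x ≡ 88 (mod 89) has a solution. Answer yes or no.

yes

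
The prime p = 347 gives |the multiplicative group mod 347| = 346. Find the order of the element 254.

The order of 254 must divide p − 1 = 346 = 2 · 173.
Divisors: 1, 2, 173, 346.
Check each in increasing order: 254^1 ≡ 254;  254^2 ≡ 321;  254^173 ≡ 346;  254^346 ≡ 1.
Smallest exponent giving 1 is 346.

346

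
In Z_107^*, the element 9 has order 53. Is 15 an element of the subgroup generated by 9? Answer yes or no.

no

15 ∈ ⟨9⟩ iff 15^53 ≡ 1 (mod 107), since |⟨9⟩| = 53.
15^53 mod 107 = 106.
Since 106 ≠ 1, 15 does not lie in the subgroup.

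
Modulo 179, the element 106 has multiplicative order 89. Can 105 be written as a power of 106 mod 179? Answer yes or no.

no

105 ∈ ⟨106⟩ iff 105^89 ≡ 1 (mod 179), since |⟨106⟩| = 89.
105^89 mod 179 = 178.
Since 178 ≠ 1, 105 does not lie in the subgroup.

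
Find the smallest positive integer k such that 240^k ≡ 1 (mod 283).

The order of 240 must divide p − 1 = 282 = 2 · 3 · 47.
Divisors: 1, 2, 3, 6, 47, 94, 141, 282.
Check each in increasing order: 240^1 ≡ 240;  240^2 ≡ 151;  240^3 ≡ 16;  240^6 ≡ 256;  240^47 ≡ 1.
Smallest exponent giving 1 is 47.

47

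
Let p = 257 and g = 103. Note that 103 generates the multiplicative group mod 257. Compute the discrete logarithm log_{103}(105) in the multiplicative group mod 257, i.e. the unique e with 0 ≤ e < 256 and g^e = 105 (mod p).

Baby-step giant-step with m = ceil(sqrt(256)) = 16.
Baby table (103^j mod 257 for j=0..15):
  0:1  1:103  2:72  3:220  4:44  5:163  6:84  7:171
  8:137  9:233  10:98  11:71  12:117  13:229  14:200  15:40
Giant step factor: 103^(-16) ≡ 225 (mod 257).
Scan 105·225^i mod 257 for i = 0, 1, …:
  i=0: 105   i=1: 238   i=2: 94   i=3: 76
  i=4: 138   i=5: 210   i=6: 219   i=7: 188
  i=8: 152   i=9: 19   i=10: 163
Match at i=10, j=5: e = 10·16 + 5 = 165.

165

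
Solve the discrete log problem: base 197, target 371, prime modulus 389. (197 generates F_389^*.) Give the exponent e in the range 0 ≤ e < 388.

Baby-step giant-step with m = ceil(sqrt(388)) = 20.
Baby table (197^j mod 389 for j=0..19):
  0:1  1:197  2:298  3:356  4:112  5:280  6:311  7:194
  8:96  9:240  10:211  11:333  12:249  13:39  14:292  15:341
  16:269  17:89  18:28  19:70
Giant step factor: 197^(-20) ≡ 369 (mod 389).
Scan 371·369^i mod 389 for i = 0, 1, …:
  i=0: 371   i=1: 360   i=2: 191   i=3: 70
Match at i=3, j=19: e = 3·20 + 19 = 79.

79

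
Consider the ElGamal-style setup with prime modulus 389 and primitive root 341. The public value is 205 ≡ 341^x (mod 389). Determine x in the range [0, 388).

Baby-step giant-step with m = ceil(sqrt(388)) = 20.
Baby table (341^j mod 389 for j=0..19):
  0:1  1:341  2:359  3:273  4:122  5:368  6:230  7:241
  8:102  9:161  10:52  11:227  12:385  13:192  14:120  15:75
  16:290  17:84  18:247  19:203
Giant step factor: 341^(-20) ≡ 348 (mod 389).
Scan 205·348^i mod 389 for i = 0, 1, …:
  i=0: 205   i=1: 153   i=2: 340   i=3: 64
  i=4: 99   i=5: 220   i=6: 316   i=7: 270
  i=8: 211   i=9: 296     …   i=13: 179
  i=14: 52
Match at i=14, j=10: x = 14·20 + 10 = 290.

290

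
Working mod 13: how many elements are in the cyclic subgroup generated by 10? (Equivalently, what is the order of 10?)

6

The order of 10 must divide p − 1 = 12 = 2^2 · 3.
Divisors: 1, 2, 3, 4, 6, 12.
Check each in increasing order: 10^1 ≡ 10;  10^2 ≡ 9;  10^3 ≡ 12;  10^4 ≡ 3;  10^6 ≡ 1.
Smallest exponent giving 1 is 6.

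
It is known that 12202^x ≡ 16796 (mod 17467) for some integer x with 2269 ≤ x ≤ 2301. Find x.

2290

Compute 12202^2269 mod 17467 = 17438, then multiply by 12202 repeatedly:
  12202^2269=17438  12202^2270=12949  12202^2271=14683  12202^2272=2947  12202^2273=12208
  12202^2274=3440  12202^2275=1679  12202^2276=15834  12202^2277=3981  12202^2278=435
  12202^2279=15369  12202^2280=6826  12202^2281=8196  12202^2282=9017  12202^2283=801
  12202^2284=9749  12202^2285=7028  12202^2286=10153  12202^2287=10942  12202^2288=14003
  12202^2289=2412  12202^2290=16796
Found 16796 at exponent 2290.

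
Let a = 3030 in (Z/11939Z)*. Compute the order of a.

11938

The order of 3030 must divide p − 1 = 11938 = 2 · 47 · 127.
Divisors: 1, 2, 47, 94, 127, 254, 5969, 11938.
Check each in increasing order: 3030^1 ≡ 3030;  3030^2 ≡ 11748;  3030^47 ≡ 3586;  3030^94 ≡ 1093;  3030^127 ≡ 10810;  3030^254 ≡ 9107;  3030^5969 ≡ 11938;  3030^11938 ≡ 1.
Smallest exponent giving 1 is 11938.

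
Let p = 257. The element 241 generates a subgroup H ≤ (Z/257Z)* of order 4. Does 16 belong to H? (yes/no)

yes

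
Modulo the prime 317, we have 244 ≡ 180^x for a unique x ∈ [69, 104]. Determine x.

104

Compute 180^69 mod 317 = 191, then multiply by 180 repeatedly:
  180^69=191  180^70=144  180^71=243  180^72=311  180^73=188
  180^74=238  180^75=45  180^76=175  180^77=117  180^78=138
  180^79=114  180^80=232  180^81=233  180^82=96  180^83=162
  180^84=313  180^85=231  180^86=53  180^87=30  180^88=11
  180^89=78  180^90=92  180^91=76  180^92=49  180^93=261
  180^94=64  180^95=108  180^96=103  180^97=154  180^98=141
  180^99=20  180^100=113  180^101=52  180^102=167  180^103=262
  180^104=244
Found 244 at exponent 104.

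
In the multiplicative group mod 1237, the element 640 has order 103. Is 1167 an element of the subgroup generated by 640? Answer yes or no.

no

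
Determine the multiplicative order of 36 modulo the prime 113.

56

The order of 36 must divide p − 1 = 112 = 2^4 · 7.
Divisors: 1, 2, 4, 7, 8, 14, 16, 28, 56, 112.
Check each in increasing order: 36^1 ≡ 36;  36^2 ≡ 53;  36^4 ≡ 97;  36^7 ≡ 95;  36^8 ≡ 30;  36^14 ≡ 98;  36^16 ≡ 109;  36^28 ≡ 112;  36^56 ≡ 1.
Smallest exponent giving 1 is 56.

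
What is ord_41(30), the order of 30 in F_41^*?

40

The order of 30 must divide p − 1 = 40 = 2^3 · 5.
Divisors: 1, 2, 4, 5, 8, 10, 20, 40.
Check each in increasing order: 30^1 ≡ 30;  30^2 ≡ 39;  30^4 ≡ 4;  30^5 ≡ 38;  30^8 ≡ 16;  30^10 ≡ 9;  30^20 ≡ 40;  30^40 ≡ 1.
Smallest exponent giving 1 is 40.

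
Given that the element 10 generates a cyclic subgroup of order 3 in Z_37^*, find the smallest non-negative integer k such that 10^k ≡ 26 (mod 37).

2

Successive powers of 10 modulo 37:
  10^0=1  10^1=10  10^2=26
So 10^2 ≡ 26 (mod 37), giving k = 2.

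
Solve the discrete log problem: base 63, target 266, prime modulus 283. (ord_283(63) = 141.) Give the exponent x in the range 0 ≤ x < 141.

101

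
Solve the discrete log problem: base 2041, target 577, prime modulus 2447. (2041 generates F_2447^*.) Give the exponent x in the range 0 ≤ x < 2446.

Baby-step giant-step with m = ceil(sqrt(2446)) = 50.
Baby table (2041^j mod 2447 for j=0..49):
  0:1  1:2041  2:887  3:2034  4:1282  5:719  6:1726  7:1533
  8:1587  9:1686  10:644  11:365  12:1077  13:751  14:969  15:553
  16:606  17:1111  18:1629  19:1763  20:1193  21:148  22:1087  23:1585
  24:51  25:1317  26:1191  27:960  28:1760  29:2411  30:2381  31:2326
  32:186  33:341  34:1033  35:1486  36:1093  37:1596  38:479  39:1286
  40:1542  41:380  42:2328  43:1821  44:2115  45:207  46:1603  47:84
  48:154  49:1098
Giant step factor: 2041^(-50) ≡ 2182 (mod 2447).
Scan 577·2182^i mod 2447 for i = 0, 1, …:
  i=0: 577   i=1: 1256   i=2: 2399   i=3: 485
  i=4: 1166   i=5: 1779   i=6: 836   i=7: 1137
  i=8: 2123   i=9: 215     …   i=24: 633
  i=25: 1098
Match at i=25, j=49: x = 25·50 + 49 = 1299.

1299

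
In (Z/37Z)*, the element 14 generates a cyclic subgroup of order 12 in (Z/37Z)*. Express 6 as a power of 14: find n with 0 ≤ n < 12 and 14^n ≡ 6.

Successive powers of 14 modulo 37:
  14^0=1  14^1=14  14^2=11  14^3=6
So 14^3 ≡ 6 (mod 37), giving n = 3.

3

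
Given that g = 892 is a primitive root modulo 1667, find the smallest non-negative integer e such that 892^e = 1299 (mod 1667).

Baby-step giant-step with m = ceil(sqrt(1666)) = 41.
Baby table (892^j mod 1667 for j=0..40):
  0:1  1:892  2:505  3:370  4:1641  5:146  6:206  7:382
  8:676  9:1205  10:1312  11:70  12:761  13:343  14:895  15:1514
  16:218  17:1084  18:68  19:644  20:1000  21:155  22:1566  23:1593
  24:672  25:971  26:959  27:257  28:865  29:1426  30:71  31:1653
  32:848  33:1265  34:1488  35:364  36:1290  37:450  38:1320  39:538
  40:1467
Giant step factor: 892^(-41) ≡ 1183 (mod 1667).
Scan 1299·1183^i mod 1667 for i = 0, 1, …:
  i=0: 1299   i=1: 1410   i=2: 1030   i=3: 1580
  i=4: 433   i=5: 470   i=6: 899   i=7: 1638
  i=8: 700   i=9: 1268     …   i=20: 1199
  i=21: 1467
Match at i=21, j=40: e = 21·41 + 40 = 901.

901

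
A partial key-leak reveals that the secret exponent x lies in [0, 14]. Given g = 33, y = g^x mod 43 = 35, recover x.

Compute 33^0 mod 43 = 1, then multiply by 33 repeatedly:
  33^0=1  33^1=33  33^2=14  33^3=32  33^4=24
  33^5=18  33^6=35
Found 35 at exponent 6.

6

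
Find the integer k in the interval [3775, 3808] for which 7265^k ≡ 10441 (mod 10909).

3807

Compute 7265^3775 mod 10909 = 7678, then multiply by 7265 repeatedly:
  7265^3775=7678  7265^3776=2953  7265^3777=6451  7265^3778=1451  7265^3779=3421
  7265^3780=2863  7265^3781=7141  7265^3782=7070  7265^3783=3978  7265^3784=2229
  7265^3785=4729  7265^3786=3744  7265^3787=4023  7265^3788=1884  7265^3789=7374
  7265^3790=8920  7265^3791=4340  7265^3792=3090  7265^3793=9037  7265^3794=3443
  7265^3795=9967  7265^3796=7222  7265^3797=6449  7265^3798=8739  7265^3799=9364
  7265^3800=936  7265^3801=3733  7265^3802=471  7265^3803=7298  7265^3804=2230
  7265^3805=1085  7265^3806=6227  7265^3807=10441
Found 10441 at exponent 3807.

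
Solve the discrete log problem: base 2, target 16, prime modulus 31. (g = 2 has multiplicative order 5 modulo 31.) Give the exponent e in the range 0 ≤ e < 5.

4

Successive powers of 2 modulo 31:
  2^0=1  2^1=2  2^2=4  2^3=8  2^4=16
So 2^4 ≡ 16 (mod 31), giving e = 4.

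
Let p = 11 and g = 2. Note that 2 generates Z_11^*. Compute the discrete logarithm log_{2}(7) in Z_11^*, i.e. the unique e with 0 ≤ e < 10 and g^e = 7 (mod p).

7

Successive powers of 2 modulo 11:
  2^0=1  2^1=2  2^2=4  2^3=8  2^4=5  2^5=10
  2^6=9  2^7=7
So 2^7 ≡ 7 (mod 11), giving e = 7.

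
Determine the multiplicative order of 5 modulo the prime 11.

The order of 5 must divide p − 1 = 10 = 2 · 5.
Divisors: 1, 2, 5, 10.
Check each in increasing order: 5^1 ≡ 5;  5^2 ≡ 3;  5^5 ≡ 1.
Smallest exponent giving 1 is 5.

5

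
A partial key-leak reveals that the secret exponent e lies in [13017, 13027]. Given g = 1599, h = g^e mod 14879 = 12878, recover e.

Compute 1599^13017 mod 14879 = 14781, then multiply by 1599 repeatedly:
  1599^13017=14781  1599^13018=6967  1599^13019=10741  1599^13020=4493  1599^13021=12629
  1599^13022=2968  1599^13023=14310  1599^13024=12667  1599^13025=4214  1599^13026=12878
Found 12878 at exponent 13026.

13026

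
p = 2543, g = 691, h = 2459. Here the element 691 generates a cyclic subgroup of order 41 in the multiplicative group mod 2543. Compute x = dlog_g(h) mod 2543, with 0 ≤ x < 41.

Baby-step giant-step with m = ceil(sqrt(41)) = 7.
Baby table (691^j mod 2543 for j=0..6):
  0:1  1:691  2:1940  3:379  4:2503  5:333  6:1233
Giant step factor: 691^(-7) ≡ 1531 (mod 2543).
Scan 2459·1531^i mod 2543 for i = 0, 1, …:
  i=0: 2459   i=1: 1089   i=2: 1594   i=3: 1677
  i=4: 1600   i=5: 691
Match at i=5, j=1: x = 5·7 + 1 = 36.

36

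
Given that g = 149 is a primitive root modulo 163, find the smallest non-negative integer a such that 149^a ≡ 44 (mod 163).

Baby-step giant-step with m = ceil(sqrt(162)) = 13.
Baby table (149^j mod 163 for j=0..12):
  0:1  1:149  2:33  3:27  4:111  5:76  6:77  7:63
  8:96  9:123  10:71  11:147  12:61
Giant step factor: 149^(-13) ≡ 117 (mod 163).
Scan 44·117^i mod 163 for i = 0, 1, …:
  i=0: 44   i=1: 95   i=2: 31   i=3: 41
  i=4: 70   i=5: 40   i=6: 116   i=7: 43
  i=8: 141   i=9: 34   i=10: 66   i=11: 61
Match at i=11, j=12: a = 11·13 + 12 = 155.

155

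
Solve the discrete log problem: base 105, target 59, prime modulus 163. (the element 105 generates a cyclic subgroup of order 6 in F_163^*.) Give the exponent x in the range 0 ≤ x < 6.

5

Successive powers of 105 modulo 163:
  105^0=1  105^1=105  105^2=104  105^3=162  105^4=58  105^5=59
So 105^5 ≡ 59 (mod 163), giving x = 5.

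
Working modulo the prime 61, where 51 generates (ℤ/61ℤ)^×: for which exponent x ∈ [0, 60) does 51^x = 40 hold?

5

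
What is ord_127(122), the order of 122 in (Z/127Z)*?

21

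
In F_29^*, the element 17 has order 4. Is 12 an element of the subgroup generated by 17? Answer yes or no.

yes

12 ∈ ⟨17⟩ iff 12^4 ≡ 1 (mod 29), since |⟨17⟩| = 4.
12^4 mod 29 = 1.
Since 1 = 1, 12 lies in the subgroup.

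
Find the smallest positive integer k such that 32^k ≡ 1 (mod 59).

The order of 32 must divide p − 1 = 58 = 2 · 29.
Divisors: 1, 2, 29, 58.
Check each in increasing order: 32^1 ≡ 32;  32^2 ≡ 21;  32^29 ≡ 58;  32^58 ≡ 1.
Smallest exponent giving 1 is 58.

58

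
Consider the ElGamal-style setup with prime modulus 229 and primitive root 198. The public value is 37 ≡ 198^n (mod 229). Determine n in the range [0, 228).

Baby-step giant-step with m = ceil(sqrt(228)) = 16.
Baby table (198^j mod 229 for j=0..15):
  0:1  1:198  2:45  3:208  4:193  5:200  6:212  7:69
  8:151  9:128  10:154  11:35  12:60  13:201  14:181  15:114
Giant step factor: 198^(-16) ≡ 37 (mod 229).
Scan 37·37^i mod 229 for i = 0, 1, …:
  i=0: 37   i=1: 224   i=2: 44   i=3: 25
  i=4: 9   i=5: 104   i=6: 184   i=7: 167
  i=8: 225   i=9: 81   i=10: 20   i=11: 53
  i=12: 129   i=13: 193
Match at i=13, j=4: n = 13·16 + 4 = 212.

212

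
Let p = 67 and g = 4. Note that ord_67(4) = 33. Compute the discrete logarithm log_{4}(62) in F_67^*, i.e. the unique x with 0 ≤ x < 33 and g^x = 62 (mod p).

24

Successive powers of 4 modulo 67:
  4^0=1  4^1=4  4^2=16  4^3=64  4^4=55  4^5=19
  4^6=9  4^7=36  4^8=10  4^9=40  4^10=26  4^11=37
  4^12=14  4^13=56  4^14=23  4^15=25  4^16=33  4^17=65
  4^18=59  4^19=35  4^20=6  4^21=24  4^22=29  4^23=49
  4^24=62
So 4^24 ≡ 62 (mod 67), giving x = 24.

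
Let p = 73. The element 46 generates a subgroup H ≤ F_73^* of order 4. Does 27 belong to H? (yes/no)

⟨46⟩ has order 4; its elements mod 73 are {1, 27, 46, 72}.
27 is in this set.

yes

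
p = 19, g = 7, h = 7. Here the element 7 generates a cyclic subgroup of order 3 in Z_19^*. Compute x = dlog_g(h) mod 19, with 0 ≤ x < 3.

1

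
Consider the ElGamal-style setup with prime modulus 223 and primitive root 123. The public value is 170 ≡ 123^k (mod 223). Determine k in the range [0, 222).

Baby-step giant-step with m = ceil(sqrt(222)) = 15.
Baby table (123^j mod 223 for j=0..14):
  0:1  1:123  2:188  3:155  4:110  5:150  6:164  7:102
  8:58  9:221  10:200  11:70  12:136  13:3  14:146
Giant step factor: 123^(-15) ≡ 206 (mod 223).
Scan 170·206^i mod 223 for i = 0, 1, …:
  i=0: 170   i=1: 9   i=2: 70
Match at i=2, j=11: k = 2·15 + 11 = 41.

41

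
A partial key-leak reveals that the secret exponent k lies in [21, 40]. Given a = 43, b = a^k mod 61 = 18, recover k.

31

Compute 43^21 mod 61 = 8, then multiply by 43 repeatedly:
  43^21=8  43^22=39  43^23=30  43^24=9  43^25=21
  43^26=49  43^27=33  43^28=16  43^29=17  43^30=60
  43^31=18
Found 18 at exponent 31.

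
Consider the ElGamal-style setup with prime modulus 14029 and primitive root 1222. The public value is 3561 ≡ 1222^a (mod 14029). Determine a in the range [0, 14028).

6564

Baby-step giant-step with m = ceil(sqrt(14028)) = 119.
Baby table (1222^j mod 14029 for j=0..118):
  0:1  1:1222  2:6210  3:12960  4:12408  5:11256  6:6412  7:7282
  8:4218  9:5753  10:1637  11:8296  12:8774  13:3672  14:11933  15:5995
  16:2752  17:10013  18:2598  19:4202  20:230  21:480  22:11371  23:6652
  24:5953  25:7544  26:1715  27:5409  28:2139  29:4464  30:11756  31:136
  32:11873  33:2820  34:8935  35:4008  36:1655  37:2234  38:8322  39:12488
  40:10813  41:12197  42:5936  43:799  44:8377  45:9553  46:1638  47:9518
  48:955  49:2603  50:10312  51:3222  52:9164  53:3266  54:6816  55:9955
  56:1867  57:8776  58:6116  59:10324  60:3857  61:13539  62:4467  63:1393
  64:4737  65:8666  66:11986  67:616  68:9215  69:9472  70:859  71:11552
  72:3370  73:7643  74:10461  75:2923  76:8540  77:12333  78:3780  79:3619
  80:3283  81:13561  82:3293  83:11752  84:9277  85:1062  86:7096  87:1390
  88:1071  89:4065  90:1164  91:5479  92:3505  93:4265  94:7071  95:12927
  96:140  97:2732  98:13631  99:4659  100:11553  101:4592  102:13853  103:9392
  104:1302  105:5767  106:4716  107:11062  108:7837  109:9036  110:1169  111:11589
  112:6497  113:12949  114:12995  115:13091  116:4142  117:11084  118:6663
Giant step factor: 1222^(-119) ≡ 1885 (mod 14029).
Scan 3561·1885^i mod 14029 for i = 0, 1, …:
  i=0: 3561   i=1: 6623   i=2: 12574   i=3: 7009
  i=4: 10676   i=5: 6674   i=6: 10506   i=7: 8891
  i=8: 8909   i=9: 752     …   i=54: 3329
  i=55: 4202
Match at i=55, j=19: a = 55·119 + 19 = 6564.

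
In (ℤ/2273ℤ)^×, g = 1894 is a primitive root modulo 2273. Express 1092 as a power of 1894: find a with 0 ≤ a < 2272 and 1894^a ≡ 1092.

2193

Baby-step giant-step with m = ceil(sqrt(2272)) = 48.
Baby table (1894^j mod 2273 for j=0..47):
  0:1  1:1894  2:442  3:684  4:2159  5:19  6:1891  7:1579
  8:1631  9:107  10:361  11:1834  12:452  13:1440  14:2033  15:40
  16:751  17:1769  18:84  19:2259  20:760  21:631  22:1789  23:1596
  24:2007  25:802  26:624  27:2169  28:775  29:1765  30:1600  31:491
  32:297  33:1087  34:1713  35:851  36:237  37:1097  38:196  39:725
  40:258  41:2230  42:386  43:1451  44:137  45:356  46:1456  47:515
Giant step factor: 1894^(-48) ≡ 2017 (mod 2273).
Scan 1092·2017^i mod 2273 for i = 0, 1, …:
  i=0: 1092   i=1: 27   i=2: 2180   i=3: 1078
  i=4: 1338   i=5: 695   i=6: 1647   i=7: 1146
  i=8: 2114   i=9: 2063     …   i=44: 271
  i=45: 1087
Match at i=45, j=33: a = 45·48 + 33 = 2193.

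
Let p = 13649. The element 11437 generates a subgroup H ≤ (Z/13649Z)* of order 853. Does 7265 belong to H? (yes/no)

yes

7265 ∈ ⟨11437⟩ iff 7265^853 ≡ 1 (mod 13649), since |⟨11437⟩| = 853.
7265^853 mod 13649 = 1.
Since 1 = 1, 7265 lies in the subgroup.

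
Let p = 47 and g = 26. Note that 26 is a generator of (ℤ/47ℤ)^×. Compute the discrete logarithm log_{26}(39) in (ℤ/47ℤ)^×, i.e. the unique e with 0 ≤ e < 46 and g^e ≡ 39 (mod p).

9

Successive powers of 26 modulo 47:
  26^0=1  26^1=26  26^2=18  26^3=45  26^4=42  26^5=11
  26^6=4  26^7=10  26^8=25  26^9=39
So 26^9 ≡ 39 (mod 47), giving e = 9.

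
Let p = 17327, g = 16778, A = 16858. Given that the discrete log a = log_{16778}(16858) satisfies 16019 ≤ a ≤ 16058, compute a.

16024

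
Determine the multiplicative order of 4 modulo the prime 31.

5

The order of 4 must divide p − 1 = 30 = 2 · 3 · 5.
Divisors: 1, 2, 3, 5, 6, 10, 15, 30.
Check each in increasing order: 4^1 ≡ 4;  4^2 ≡ 16;  4^3 ≡ 2;  4^5 ≡ 1.
Smallest exponent giving 1 is 5.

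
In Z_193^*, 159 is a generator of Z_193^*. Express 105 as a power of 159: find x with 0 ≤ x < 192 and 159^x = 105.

93

Baby-step giant-step with m = ceil(sqrt(192)) = 14.
Baby table (159^j mod 193 for j=0..13):
  0:1  1:159  2:191  3:68  4:4  5:57  6:185  7:79
  8:16  9:35  10:161  11:123  12:64  13:140
Giant step factor: 159^(-14) ≡ 98 (mod 193).
Scan 105·98^i mod 193 for i = 0, 1, …:
  i=0: 105   i=1: 61   i=2: 188   i=3: 89
  i=4: 37   i=5: 152   i=6: 35
Match at i=6, j=9: x = 6·14 + 9 = 93.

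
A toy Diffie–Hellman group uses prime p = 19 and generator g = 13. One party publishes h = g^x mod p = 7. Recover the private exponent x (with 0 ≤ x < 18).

12

Successive powers of 13 modulo 19:
  13^0=1  13^1=13  13^2=17  13^3=12  13^4=4  13^5=14
  13^6=11  13^7=10  13^8=16  13^9=18  13^10=6  13^11=2
  13^12=7
So 13^12 ≡ 7 (mod 19), giving x = 12.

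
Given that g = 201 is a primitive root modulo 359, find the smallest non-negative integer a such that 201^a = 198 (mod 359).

94

Baby-step giant-step with m = ceil(sqrt(358)) = 19.
Baby table (201^j mod 359 for j=0..18):
  0:1  1:201  2:193  3:21  4:272  5:104  6:82  7:327
  8:30  9:286  10:46  11:271  12:262  13:248  14:306  15:117
  16:182  17:323  18:303
Giant step factor: 201^(-19) ≡ 212 (mod 359).
Scan 198·212^i mod 359 for i = 0, 1, …:
  i=0: 198   i=1: 332   i=2: 20   i=3: 291
  i=4: 303
Match at i=4, j=18: a = 4·19 + 18 = 94.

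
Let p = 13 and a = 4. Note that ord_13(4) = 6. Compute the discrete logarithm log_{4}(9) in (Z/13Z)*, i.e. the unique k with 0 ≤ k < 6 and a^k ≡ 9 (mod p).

4

Successive powers of 4 modulo 13:
  4^0=1  4^1=4  4^2=3  4^3=12  4^4=9
So 4^4 ≡ 9 (mod 13), giving k = 4.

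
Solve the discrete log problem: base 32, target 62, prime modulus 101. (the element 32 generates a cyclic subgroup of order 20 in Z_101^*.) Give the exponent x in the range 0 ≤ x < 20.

17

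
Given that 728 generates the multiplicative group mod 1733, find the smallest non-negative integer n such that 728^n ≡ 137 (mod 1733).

1689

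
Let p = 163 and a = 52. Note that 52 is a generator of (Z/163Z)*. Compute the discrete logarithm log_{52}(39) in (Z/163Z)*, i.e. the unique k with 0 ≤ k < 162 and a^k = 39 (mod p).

64

Baby-step giant-step with m = ceil(sqrt(162)) = 13.
Baby table (52^j mod 163 for j=0..12):
  0:1  1:52  2:96  3:102  4:88  5:12  6:135  7:11
  8:83  9:78  10:144  11:153  12:132
Giant step factor: 52^(-13) ≡ 154 (mod 163).
Scan 39·154^i mod 163 for i = 0, 1, …:
  i=0: 39   i=1: 138   i=2: 62   i=3: 94
  i=4: 132
Match at i=4, j=12: k = 4·13 + 12 = 64.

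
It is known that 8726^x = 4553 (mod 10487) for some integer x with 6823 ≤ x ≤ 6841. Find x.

Compute 8726^6823 mod 10487 = 10140, then multiply by 8726 repeatedly:
  8726^6823=10140  8726^6824=2821  8726^6825=3057  8726^6826=6941  8726^6827=4741
  8726^6828=9238  8726^6829=7706  8726^6830=10399  8726^6831=8150  8726^6832=4553
Found 4553 at exponent 6832.

6832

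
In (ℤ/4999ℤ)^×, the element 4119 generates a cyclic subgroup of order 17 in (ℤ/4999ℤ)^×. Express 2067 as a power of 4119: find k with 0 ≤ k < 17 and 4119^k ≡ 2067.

Successive powers of 4119 modulo 4999:
  4119^0=1  4119^1=4119  4119^2=4554  4119^3=1678  4119^4=3064  4119^5=3140
  4119^6=1247  4119^7=2420  4119^8=4973  4119^9=2884  4119^10=1572  4119^11=1363
  4119^12=320  4119^13=3343  4119^14=2571  4119^15=2067
So 4119^15 ≡ 2067 (mod 4999), giving k = 15.

15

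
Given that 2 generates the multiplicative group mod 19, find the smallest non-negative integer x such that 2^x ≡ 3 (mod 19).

13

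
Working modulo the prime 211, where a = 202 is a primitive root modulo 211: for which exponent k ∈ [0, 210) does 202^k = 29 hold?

79

Baby-step giant-step with m = ceil(sqrt(210)) = 15.
Baby table (202^j mod 211 for j=0..14):
  0:1  1:202  2:81  3:115  4:20  5:31  6:143  7:190
  8:189  9:198  10:117  11:2  12:193  13:162  14:19
Giant step factor: 202^(-15) ≡ 153 (mod 211).
Scan 29·153^i mod 211 for i = 0, 1, …:
  i=0: 29   i=1: 6   i=2: 74   i=3: 139
  i=4: 167   i=5: 20
Match at i=5, j=4: k = 5·15 + 4 = 79.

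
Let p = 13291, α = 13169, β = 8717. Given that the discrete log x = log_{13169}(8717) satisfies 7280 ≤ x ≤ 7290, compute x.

7289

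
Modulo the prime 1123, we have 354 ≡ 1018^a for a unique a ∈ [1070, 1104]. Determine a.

1090

Compute 1018^1070 mod 1123 = 1071, then multiply by 1018 repeatedly:
  1018^1070=1071  1018^1071=968  1018^1072=553  1018^1073=331  1018^1074=58
  1018^1075=648  1018^1076=463  1018^1077=797  1018^1078=540  1018^1079=573
  1018^1080=477  1018^1081=450  1018^1082=1039  1018^1083=959  1018^1084=375
  1018^1085=1053  1018^1086=612  1018^1087=874  1018^1088=316  1018^1089=510
  1018^1090=354
Found 354 at exponent 1090.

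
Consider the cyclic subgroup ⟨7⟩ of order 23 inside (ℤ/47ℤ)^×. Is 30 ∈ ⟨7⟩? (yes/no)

no

⟨7⟩ has order 23; its elements mod 47 are {1, 2, 3, 4, 6, 7, 8, 9, 12, 14, 16, 17, 18, 21, 24, 25, 27, 28, 32, 34, 36, 37, 42}.
30 is not in this set.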